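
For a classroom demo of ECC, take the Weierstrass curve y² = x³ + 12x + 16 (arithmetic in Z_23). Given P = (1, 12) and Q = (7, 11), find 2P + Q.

First 2P:
Repeated addition: build up to 2P.
2P: tangent at (1, 12): λ = (3·1² + 12)/(2·12) ≡ 15/1. 1⁻¹ ≡ 1 (mod 23) since 1·1 = 1 ≡ 1, so λ ≡ 15·1 ≡ 15.
  x = λ² - 1 - 1 = 225 - 2 ≡ 16; y = λ·(1 - 16) - 12 ≡ 16. → (16, 16)
2P = (16, 16).
Finally 2P + Q:
(16, 16) + (7, 11). λ = (11 - 16)/(7 - 16) ≡ 18/14 mod 23. 14⁻¹ ≡ 5 (mod 23), so λ ≡ 21.
  x = λ² - 16 - 7 = 441 - 23 ≡ 4; y = λ·(16 - 4) - 16 ≡ 6. → (4, 6)

(4, 6)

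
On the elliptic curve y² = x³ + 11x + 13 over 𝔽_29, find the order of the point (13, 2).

7

2P: tangent at (13, 2): λ = (3·13² + 11)/(2·2) ≡ 25/4. 4⁻¹ ≡ 22 (mod 29) since 4·22 = 88 ≡ 1, so λ ≡ 25·22 ≡ 28.
  x = λ² - 13 - 13 = 784 - 26 ≡ 4; y = λ·(13 - 4) - 2 ≡ 18. → (4, 18)
3P: (4, 18) + (13, 2). λ = (2 - 18)/(13 - 4) ≡ 13/9 mod 29. 9⁻¹ ≡ 13 (mod 29), so λ ≡ 24.
  x = λ² - 4 - 13 = 576 - 17 ≡ 8; y = λ·(4 - 8) - 18 ≡ 2. → (8, 2)
4P: (8, 2) + (13, 2). λ = (2 - 2)/(13 - 8) ≡ 0/5 mod 29. 5⁻¹ ≡ 6 (mod 29), so λ ≡ 0.
  x = λ² - 8 - 13 = 0 - 21 ≡ 8; y = λ·(8 - 8) - 2 ≡ 27. → (8, 27)
5P: (8, 27) + (13, 2). λ = (2 - 27)/(13 - 8) ≡ 4/5 mod 29. 5⁻¹ ≡ 6 (mod 29) since 5·6 = 30 ≡ 1, so λ ≡ 24.
  x = λ² - 8 - 13 = 576 - 21 ≡ 4; y = λ·(8 - 4) - 27 ≡ 11. → (4, 11)
6P: (4, 11) + (13, 2). λ = (2 - 11)/(13 - 4) ≡ 20/9 mod 29. 9⁻¹ ≡ 13 (mod 29), so λ ≡ 28.
  x = λ² - 4 - 13 = 784 - 17 ≡ 13; y = λ·(4 - 13) - 11 ≡ 27. → (13, 27)
7P: (13, 27) + (13, 2): same x and y₁ ≡ -y₂, so the sum is the point at infinity.
7P = the point at infinity, so the order is 7.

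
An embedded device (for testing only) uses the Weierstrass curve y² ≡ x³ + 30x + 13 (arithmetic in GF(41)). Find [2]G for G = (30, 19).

tangent at (30, 19): λ = (3·30² + 30)/(2·19) ≡ 24/38. 38⁻¹ ≡ 27 (mod 41) since 38·27 = 1026 ≡ 1, so λ ≡ 24·27 ≡ 33.
  x = λ² - 30 - 30 = 1089 - 60 ≡ 4; y = λ·(30 - 4) - 19 ≡ 19. → (4, 19)

(4, 19)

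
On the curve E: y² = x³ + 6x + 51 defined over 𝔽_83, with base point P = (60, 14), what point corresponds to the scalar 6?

Repeated addition: build up to 6P.
2P: tangent at (60, 14): λ = (3·60² + 6)/(2·14) ≡ 16/28. 28⁻¹ ≡ 3 (mod 83), so λ ≡ 16·3 ≡ 48.
  x = λ² - 60 - 60 = 2304 - 120 ≡ 26; y = λ·(60 - 26) - 14 ≡ 41. → (26, 41)
3P: (26, 41) + (60, 14). λ = (14 - 41)/(60 - 26) ≡ 56/34 mod 83. 34⁻¹ ≡ 22 (mod 83), so λ ≡ 70.
  x = λ² - 26 - 60 = 4900 - 86 ≡ 0; y = λ·(26 - 0) - 41 ≡ 36. → (0, 36)
4P: (0, 36) + (60, 14). λ = (14 - 36)/(60 - 0) ≡ 61/60 mod 83. 60⁻¹ ≡ 18 (mod 83), so λ ≡ 19.
  x = λ² - 0 - 60 = 361 - 60 ≡ 52; y = λ·(0 - 52) - 36 ≡ 55. → (52, 55)
5P: (52, 55) + (60, 14). λ = (14 - 55)/(60 - 52) ≡ 42/8 mod 83. 8⁻¹ ≡ 52 (mod 83), so λ ≡ 26.
  x = λ² - 52 - 60 = 676 - 112 ≡ 66; y = λ·(52 - 66) - 55 ≡ 79. → (66, 79)
6P: (66, 79) + (60, 14). λ = (14 - 79)/(60 - 66) ≡ 18/77 mod 83. 77⁻¹ ≡ 69 (mod 83), so λ ≡ 80.
  x = λ² - 66 - 60 = 6400 - 126 ≡ 49; y = λ·(66 - 49) - 79 ≡ 36. → (49, 36)

(49, 36)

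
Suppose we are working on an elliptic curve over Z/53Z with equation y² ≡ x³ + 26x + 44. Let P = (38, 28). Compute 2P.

(46, 46)

tangent at (38, 28): λ = (3·38² + 26)/(2·28) ≡ 12/3. 3⁻¹ ≡ 18 (mod 53) since 3·18 = 54 ≡ 1, so λ ≡ 12·18 ≡ 4.
  x = λ² - 38 - 38 = 16 - 76 ≡ 46; y = λ·(38 - 46) - 28 ≡ 46. → (46, 46)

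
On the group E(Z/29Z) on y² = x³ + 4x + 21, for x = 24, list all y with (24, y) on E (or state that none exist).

x³ + 4x + 21 = 13941 ≡ 21 (mod 29).
21 is a non-residue mod 29; no y exists.

none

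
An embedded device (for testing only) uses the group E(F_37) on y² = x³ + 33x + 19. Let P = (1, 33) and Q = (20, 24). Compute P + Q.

(1, 33) + (20, 24). λ = (24 - 33)/(20 - 1) ≡ 28/19 mod 37. 19⁻¹ ≡ 2 (mod 37), so λ ≡ 19.
  x = λ² - 1 - 20 = 361 - 21 ≡ 7; y = λ·(1 - 7) - 33 ≡ 1. → (7, 1)

(7, 1)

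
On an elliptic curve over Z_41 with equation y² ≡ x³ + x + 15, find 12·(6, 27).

Write G = (6, 27).
Repeated addition: build up to 12G.
2G: tangent at (6, 27): λ = (3·6² + 1)/(2·27) ≡ 27/13. 13⁻¹ ≡ 19 (mod 41), so λ ≡ 27·19 ≡ 21.
  x = λ² - 6 - 6 = 441 - 12 ≡ 19; y = λ·(6 - 19) - 27 ≡ 28. → (19, 28)
3G: (19, 28) + (6, 27). λ = (27 - 28)/(6 - 19) ≡ 40/28 mod 41. 28⁻¹ ≡ 22 (mod 41), so λ ≡ 19.
  x = λ² - 19 - 6 = 361 - 25 ≡ 8; y = λ·(19 - 8) - 28 ≡ 17. → (8, 17)
4G: (8, 17) + (6, 27). λ = (27 - 17)/(6 - 8) ≡ 10/39 mod 41. 39⁻¹ ≡ 20 (mod 41), so λ ≡ 36.
  x = λ² - 8 - 6 = 1296 - 14 ≡ 11; y = λ·(8 - 11) - 17 ≡ 39. → (11, 39)
5G: (11, 39) + (6, 27). λ = (27 - 39)/(6 - 11) ≡ 29/36 mod 41. 36⁻¹ ≡ 8 (mod 41), so λ ≡ 27.
  x = λ² - 11 - 6 = 729 - 17 ≡ 15; y = λ·(11 - 15) - 39 ≡ 17. → (15, 17)
6G: (15, 17) + (6, 27). λ = (27 - 17)/(6 - 15) ≡ 10/32 mod 41. 32⁻¹ ≡ 9 (mod 41), so λ ≡ 8.
  x = λ² - 15 - 6 = 64 - 21 ≡ 2; y = λ·(15 - 2) - 17 ≡ 5. → (2, 5)
7G: (2, 5) + (6, 27). λ = (27 - 5)/(6 - 2) ≡ 22/4 mod 41. 4⁻¹ ≡ 31 (mod 41) since 4·31 = 124 ≡ 1, so λ ≡ 26.
  x = λ² - 2 - 6 = 676 - 8 ≡ 12; y = λ·(2 - 12) - 5 ≡ 22. → (12, 22)
8G: (12, 22) + (6, 27). λ = (27 - 22)/(6 - 12) ≡ 5/35 mod 41. 35⁻¹ ≡ 34 (mod 41), so λ ≡ 6.
  x = λ² - 12 - 6 = 36 - 18 ≡ 18; y = λ·(12 - 18) - 22 ≡ 24. → (18, 24)
9G: (18, 24) + (6, 27). λ = (27 - 24)/(6 - 18) ≡ 3/29 mod 41. 29⁻¹ ≡ 17 (mod 41) since 29·17 = 493 ≡ 1, so λ ≡ 10.
  x = λ² - 18 - 6 = 100 - 24 ≡ 35; y = λ·(18 - 35) - 24 ≡ 11. → (35, 11)
10G: (35, 11) + (6, 27). λ = (27 - 11)/(6 - 35) ≡ 16/12 mod 41. 12⁻¹ ≡ 24 (mod 41), so λ ≡ 15.
  x = λ² - 35 - 6 = 225 - 41 ≡ 20; y = λ·(35 - 20) - 11 ≡ 9. → (20, 9)
11G: (20, 9) + (6, 27). λ = (27 - 9)/(6 - 20) ≡ 18/27 mod 41. 27⁻¹ ≡ 38 (mod 41) since 27·38 = 1026 ≡ 1, so λ ≡ 28.
  x = λ² - 20 - 6 = 784 - 26 ≡ 20; y = λ·(20 - 20) - 9 ≡ 32. → (20, 32)
12G: (20, 32) + (6, 27). λ = (27 - 32)/(6 - 20) ≡ 36/27 mod 41. 27⁻¹ ≡ 38 (mod 41) since 27·38 = 1026 ≡ 1, so λ ≡ 15.
  x = λ² - 20 - 6 = 225 - 26 ≡ 35; y = λ·(20 - 35) - 32 ≡ 30. → (35, 30)

(35, 30)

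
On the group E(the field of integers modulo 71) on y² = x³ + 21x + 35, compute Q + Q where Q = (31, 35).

(58, 60)

tangent at (31, 35): λ = (3·31² + 21)/(2·35) ≡ 64/70. 70⁻¹ ≡ 70 (mod 71), so λ ≡ 64·70 ≡ 7.
  x = λ² - 31 - 31 = 49 - 62 ≡ 58; y = λ·(31 - 58) - 35 ≡ 60. → (58, 60)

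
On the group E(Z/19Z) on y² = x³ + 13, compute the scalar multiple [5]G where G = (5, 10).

(15, 5)

Double-and-add on 5 = (101)₂. Start with G = (5, 10) for the leading 1-bit.
double: tangent at (5, 10): λ = (3·5² + 0)/(2·10) ≡ 18/1. 1⁻¹ ≡ 1 (mod 19), so λ ≡ 18·1 ≡ 18.
  x = λ² - 5 - 5 = 324 - 10 ≡ 10; y = λ·(5 - 10) - 10 ≡ 14. → (10, 14)
double: tangent at (10, 14): λ = (3·10² + 0)/(2·14) ≡ 15/9. 9⁻¹ ≡ 17 (mod 19) since 9·17 = 153 ≡ 1, so λ ≡ 15·17 ≡ 8.
  x = λ² - 10 - 10 = 64 - 20 ≡ 6; y = λ·(10 - 6) - 14 ≡ 18. → (6, 18)
add G: (6, 18) + (5, 10). λ = (10 - 18)/(5 - 6) ≡ 11/18 mod 19. 18⁻¹ ≡ 18 (mod 19), so λ ≡ 8.
  x = λ² - 6 - 5 = 64 - 11 ≡ 15; y = λ·(6 - 15) - 18 ≡ 5. → (15, 5)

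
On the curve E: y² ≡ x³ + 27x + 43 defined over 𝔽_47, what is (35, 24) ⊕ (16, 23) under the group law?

(21, 46)

(35, 24) + (16, 23). λ = (23 - 24)/(16 - 35) ≡ 46/28 mod 47. 28⁻¹ ≡ 42 (mod 47), so λ ≡ 5.
  x = λ² - 35 - 16 = 25 - 51 ≡ 21; y = λ·(35 - 21) - 24 ≡ 46. → (21, 46)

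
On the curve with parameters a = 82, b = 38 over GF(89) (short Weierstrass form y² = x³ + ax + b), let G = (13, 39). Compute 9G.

(47, 5)

Repeated addition: build up to 9G.
2G: tangent at (13, 39): λ = (3·13² + 82)/(2·39) ≡ 55/78. 78⁻¹ ≡ 8 (mod 89), so λ ≡ 55·8 ≡ 84.
  x = λ² - 13 - 13 = 7056 - 26 ≡ 88; y = λ·(13 - 88) - 39 ≡ 69. → (88, 69)
3G: (88, 69) + (13, 39). λ = (39 - 69)/(13 - 88) ≡ 59/14 mod 89. 14⁻¹ ≡ 70 (mod 89), so λ ≡ 36.
  x = λ² - 88 - 13 = 1296 - 101 ≡ 38; y = λ·(88 - 38) - 69 ≡ 40. → (38, 40)
4G: (38, 40) + (13, 39). λ = (39 - 40)/(13 - 38) ≡ 88/64 mod 89. 64⁻¹ ≡ 32 (mod 89) since 64·32 = 2048 ≡ 1, so λ ≡ 57.
  x = λ² - 38 - 13 = 3249 - 51 ≡ 83; y = λ·(38 - 83) - 40 ≡ 65. → (83, 65)
5G: (83, 65) + (13, 39). λ = (39 - 65)/(13 - 83) ≡ 63/19 mod 89. 19⁻¹ ≡ 75 (mod 89), so λ ≡ 8.
  x = λ² - 83 - 13 = 64 - 96 ≡ 57; y = λ·(83 - 57) - 65 ≡ 54. → (57, 54)
6G: (57, 54) + (13, 39). λ = (39 - 54)/(13 - 57) ≡ 74/45 mod 89. 45⁻¹ ≡ 2 (mod 89), so λ ≡ 59.
  x = λ² - 57 - 13 = 3481 - 70 ≡ 29; y = λ·(57 - 29) - 54 ≡ 85. → (29, 85)
7G: (29, 85) + (13, 39). λ = (39 - 85)/(13 - 29) ≡ 43/73 mod 89. 73⁻¹ ≡ 50 (mod 89), so λ ≡ 14.
  x = λ² - 29 - 13 = 196 - 42 ≡ 65; y = λ·(29 - 65) - 85 ≡ 34. → (65, 34)
8G: (65, 34) + (13, 39). λ = (39 - 34)/(13 - 65) ≡ 5/37 mod 89. 37⁻¹ ≡ 77 (mod 89), so λ ≡ 29.
  x = λ² - 65 - 13 = 841 - 78 ≡ 51; y = λ·(65 - 51) - 34 ≡ 16. → (51, 16)
9G: (51, 16) + (13, 39). λ = (39 - 16)/(13 - 51) ≡ 23/51 mod 89. 51⁻¹ ≡ 7 (mod 89), so λ ≡ 72.
  x = λ² - 51 - 13 = 5184 - 64 ≡ 47; y = λ·(51 - 47) - 16 ≡ 5. → (47, 5)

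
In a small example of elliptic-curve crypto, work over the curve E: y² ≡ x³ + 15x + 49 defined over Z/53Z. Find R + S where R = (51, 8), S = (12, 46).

(51, 8) + (12, 46). λ = (46 - 8)/(12 - 51) ≡ 38/14 mod 53. 14⁻¹ ≡ 19 (mod 53), so λ ≡ 33.
  x = λ² - 51 - 12 = 1089 - 63 ≡ 19; y = λ·(51 - 19) - 8 ≡ 41. → (19, 41)

(19, 41)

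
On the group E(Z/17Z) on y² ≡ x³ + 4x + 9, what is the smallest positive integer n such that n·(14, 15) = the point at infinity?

2P: tangent at (14, 15): λ = (3·14² + 4)/(2·15) ≡ 14/13. 13⁻¹ ≡ 4 (mod 17) since 13·4 = 52 ≡ 1, so λ ≡ 14·4 ≡ 5.
  x = λ² - 14 - 14 = 25 - 28 ≡ 14; y = λ·(14 - 14) - 15 ≡ 2. → (14, 2)
3P: (14, 2) + (14, 15): same x and y₁ ≡ -y₂, so the sum is the point at infinity.
3P = the point at infinity, so the order is 3.

3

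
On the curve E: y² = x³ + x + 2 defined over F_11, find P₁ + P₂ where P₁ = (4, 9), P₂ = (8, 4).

(4, 2)

(4, 9) + (8, 4). λ = (4 - 9)/(8 - 4) ≡ 6/4 mod 11. 4⁻¹ ≡ 3 (mod 11) since 4·3 = 12 ≡ 1, so λ ≡ 7.
  x = λ² - 4 - 8 = 49 - 12 ≡ 4; y = λ·(4 - 4) - 9 ≡ 2. → (4, 2)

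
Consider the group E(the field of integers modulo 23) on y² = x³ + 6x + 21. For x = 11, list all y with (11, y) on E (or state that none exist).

x³ + 6x + 21 = 1418 ≡ 15 (mod 23).
15 is a non-residue mod 23; no y exists.

none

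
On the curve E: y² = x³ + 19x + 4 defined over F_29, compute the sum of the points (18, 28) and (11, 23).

(23, 14)

(18, 28) + (11, 23). λ = (23 - 28)/(11 - 18) ≡ 24/22 mod 29. 22⁻¹ ≡ 4 (mod 29) since 22·4 = 88 ≡ 1, so λ ≡ 9.
  x = λ² - 18 - 11 = 81 - 29 ≡ 23; y = λ·(18 - 23) - 28 ≡ 14. → (23, 14)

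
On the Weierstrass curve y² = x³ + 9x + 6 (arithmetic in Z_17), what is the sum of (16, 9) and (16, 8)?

The two points share x = 16 and their y-coordinates satisfy 9 + 8 ≡ 0 (mod 17), so they are inverses. Their sum is ∞.

O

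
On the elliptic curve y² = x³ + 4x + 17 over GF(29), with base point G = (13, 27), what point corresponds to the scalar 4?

Repeated addition: build up to 4G.
2G: tangent at (13, 27): λ = (3·13² + 4)/(2·27) ≡ 18/25. 25⁻¹ ≡ 7 (mod 29), so λ ≡ 18·7 ≡ 10.
  x = λ² - 13 - 13 = 100 - 26 ≡ 16; y = λ·(13 - 16) - 27 ≡ 1. → (16, 1)
3G: (16, 1) + (13, 27). λ = (27 - 1)/(13 - 16) ≡ 26/26 mod 29. 26⁻¹ ≡ 19 (mod 29), so λ ≡ 1.
  x = λ² - 16 - 13 = 1 - 29 ≡ 1; y = λ·(16 - 1) - 1 ≡ 14. → (1, 14)
4G: (1, 14) + (13, 27). λ = (27 - 14)/(13 - 1) ≡ 13/12 mod 29. 12⁻¹ ≡ 17 (mod 29), so λ ≡ 18.
  x = λ² - 1 - 13 = 324 - 14 ≡ 20; y = λ·(1 - 20) - 14 ≡ 21. → (20, 21)

(20, 21)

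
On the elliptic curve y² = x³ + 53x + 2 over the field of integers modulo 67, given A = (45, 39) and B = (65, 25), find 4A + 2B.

First 4A:
Repeated addition: build up to 4A.
2A: tangent at (45, 39): λ = (3·45² + 53)/(2·39) ≡ 31/11. 11⁻¹ ≡ 61 (mod 67), so λ ≡ 31·61 ≡ 15.
  x = λ² - 45 - 45 = 225 - 90 ≡ 1; y = λ·(45 - 1) - 39 ≡ 18. → (1, 18)
3A: (1, 18) + (45, 39). λ = (39 - 18)/(45 - 1) ≡ 21/44 mod 67. 44⁻¹ ≡ 32 (mod 67), so λ ≡ 2.
  x = λ² - 1 - 45 = 4 - 46 ≡ 25; y = λ·(1 - 25) - 18 ≡ 1. → (25, 1)
4A: (25, 1) + (45, 39). λ = (39 - 1)/(45 - 25) ≡ 38/20 mod 67. 20⁻¹ ≡ 57 (mod 67), so λ ≡ 22.
  x = λ² - 25 - 45 = 484 - 70 ≡ 12; y = λ·(25 - 12) - 1 ≡ 17. → (12, 17)
4A = (12, 17).
Next 2B:
Repeated addition: build up to 2B.
2B: tangent at (65, 25): λ = (3·65² + 53)/(2·25) ≡ 65/50. 50⁻¹ ≡ 63 (mod 67) since 50·63 = 3150 ≡ 1, so λ ≡ 65·63 ≡ 8.
  x = λ² - 65 - 65 = 64 - 130 ≡ 1; y = λ·(65 - 1) - 25 ≡ 18. → (1, 18)
2B = (1, 18).
Finally 4A + 2B:
(12, 17) + (1, 18). λ = (18 - 17)/(1 - 12) ≡ 1/56 mod 67. 56⁻¹ ≡ 6 (mod 67), so λ ≡ 6.
  x = λ² - 12 - 1 = 36 - 13 ≡ 23; y = λ·(12 - 23) - 17 ≡ 51. → (23, 51)

(23, 51)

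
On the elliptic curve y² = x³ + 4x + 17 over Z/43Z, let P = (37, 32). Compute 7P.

Double-and-add on 7 = (111)₂. Start with P = (37, 32) for the leading 1-bit.
double: tangent at (37, 32): λ = (3·37² + 4)/(2·32) ≡ 26/21. 21⁻¹ ≡ 41 (mod 43) since 21·41 = 861 ≡ 1, so λ ≡ 26·41 ≡ 34.
  x = λ² - 37 - 37 = 1156 - 74 ≡ 7; y = λ·(37 - 7) - 32 ≡ 42. → (7, 42)
add P: (7, 42) + (37, 32). λ = (32 - 42)/(37 - 7) ≡ 33/30 mod 43. 30⁻¹ ≡ 33 (mod 43) since 30·33 = 990 ≡ 1, so λ ≡ 14.
  x = λ² - 7 - 37 = 196 - 44 ≡ 23; y = λ·(7 - 23) - 42 ≡ 35. → (23, 35)
double: tangent at (23, 35): λ = (3·23² + 4)/(2·35) ≡ 0/27. 27⁻¹ ≡ 8 (mod 43), so λ ≡ 0·8 ≡ 0.
  x = λ² - 23 - 23 = 0 - 46 ≡ 40; y = λ·(23 - 40) - 35 ≡ 8. → (40, 8)
add P: (40, 8) + (37, 32). λ = (32 - 8)/(37 - 40) ≡ 24/40 mod 43. 40⁻¹ ≡ 14 (mod 43), so λ ≡ 35.
  x = λ² - 40 - 37 = 1225 - 77 ≡ 30; y = λ·(40 - 30) - 8 ≡ 41. → (30, 41)

(30, 41)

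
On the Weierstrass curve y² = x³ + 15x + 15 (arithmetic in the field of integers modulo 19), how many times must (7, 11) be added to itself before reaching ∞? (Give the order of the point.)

8

2P: tangent at (7, 11): λ = (3·7² + 15)/(2·11) ≡ 10/3. 3⁻¹ ≡ 13 (mod 19), so λ ≡ 10·13 ≡ 16.
  x = λ² - 7 - 7 = 256 - 14 ≡ 14; y = λ·(7 - 14) - 11 ≡ 10. → (14, 10)
3P: (14, 10) + (7, 11). λ = (11 - 10)/(7 - 14) ≡ 1/12 mod 19. 12⁻¹ ≡ 8 (mod 19), so λ ≡ 8.
  x = λ² - 14 - 7 = 64 - 21 ≡ 5; y = λ·(14 - 5) - 10 ≡ 5. → (5, 5)
4P: (5, 5) + (7, 11). λ = (11 - 5)/(7 - 5) ≡ 6/2 mod 19. 2⁻¹ ≡ 10 (mod 19), so λ ≡ 3.
  x = λ² - 5 - 7 = 9 - 12 ≡ 16; y = λ·(5 - 16) - 5 ≡ 0. → (16, 0)
5P: (16, 0) + (7, 11). λ = (11 - 0)/(7 - 16) ≡ 11/10 mod 19. 10⁻¹ ≡ 2 (mod 19), so λ ≡ 3.
  x = λ² - 16 - 7 = 9 - 23 ≡ 5; y = λ·(16 - 5) - 0 ≡ 14. → (5, 14)
6P: (5, 14) + (7, 11). λ = (11 - 14)/(7 - 5) ≡ 16/2 mod 19. 2⁻¹ ≡ 10 (mod 19) since 2·10 = 20 ≡ 1, so λ ≡ 8.
  x = λ² - 5 - 7 = 64 - 12 ≡ 14; y = λ·(5 - 14) - 14 ≡ 9. → (14, 9)
7P: (14, 9) + (7, 11). λ = (11 - 9)/(7 - 14) ≡ 2/12 mod 19. 12⁻¹ ≡ 8 (mod 19), so λ ≡ 16.
  x = λ² - 14 - 7 = 256 - 21 ≡ 7; y = λ·(14 - 7) - 9 ≡ 8. → (7, 8)
8P: (7, 8) + (7, 11): same x and y₁ ≡ -y₂, so the sum is ∞.
8P = ∞, so the order is 8.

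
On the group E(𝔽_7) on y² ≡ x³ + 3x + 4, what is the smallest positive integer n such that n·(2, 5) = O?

10

2P: tangent at (2, 5): λ = (3·2² + 3)/(2·5) ≡ 1/3. 3⁻¹ ≡ 5 (mod 7), so λ ≡ 1·5 ≡ 5.
  x = λ² - 2 - 2 = 25 - 4 ≡ 0; y = λ·(2 - 0) - 5 ≡ 5. → (0, 5)
3P: (0, 5) + (2, 5). λ = (5 - 5)/(2 - 0) ≡ 0/2 mod 7. 2⁻¹ ≡ 4 (mod 7) since 2·4 = 8 ≡ 1, so λ ≡ 0.
  x = λ² - 0 - 2 = 0 - 2 ≡ 5; y = λ·(0 - 5) - 5 ≡ 2. → (5, 2)
4P: (5, 2) + (2, 5). λ = (5 - 2)/(2 - 5) ≡ 3/4 mod 7. 4⁻¹ ≡ 2 (mod 7), so λ ≡ 6.
  x = λ² - 5 - 2 = 36 - 7 ≡ 1; y = λ·(5 - 1) - 2 ≡ 1. → (1, 1)
5P: (1, 1) + (2, 5). λ = (5 - 1)/(2 - 1) ≡ 4/1 mod 7. 1⁻¹ ≡ 1 (mod 7), so λ ≡ 4.
  x = λ² - 1 - 2 = 16 - 3 ≡ 6; y = λ·(1 - 6) - 1 ≡ 0. → (6, 0)
6P: (6, 0) + (2, 5). λ = (5 - 0)/(2 - 6) ≡ 5/3 mod 7. 3⁻¹ ≡ 5 (mod 7), so λ ≡ 4.
  x = λ² - 6 - 2 = 16 - 8 ≡ 1; y = λ·(6 - 1) - 0 ≡ 6. → (1, 6)
7P: (1, 6) + (2, 5). λ = (5 - 6)/(2 - 1) ≡ 6/1 mod 7. 1⁻¹ ≡ 1 (mod 7), so λ ≡ 6.
  x = λ² - 1 - 2 = 36 - 3 ≡ 5; y = λ·(1 - 5) - 6 ≡ 5. → (5, 5)
8P: (5, 5) + (2, 5). λ = (5 - 5)/(2 - 5) ≡ 0/4 mod 7. 4⁻¹ ≡ 2 (mod 7), so λ ≡ 0.
  x = λ² - 5 - 2 = 0 - 7 ≡ 0; y = λ·(5 - 0) - 5 ≡ 2. → (0, 2)
9P: (0, 2) + (2, 5). λ = (5 - 2)/(2 - 0) ≡ 3/2 mod 7. 2⁻¹ ≡ 4 (mod 7), so λ ≡ 5.
  x = λ² - 0 - 2 = 25 - 2 ≡ 2; y = λ·(0 - 2) - 2 ≡ 2. → (2, 2)
10P: (2, 2) + (2, 5): same x and y₁ ≡ -y₂, so the sum is O.
10P = O, so the order is 10.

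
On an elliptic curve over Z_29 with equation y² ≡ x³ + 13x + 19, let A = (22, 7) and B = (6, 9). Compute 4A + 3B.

First 4A:
Repeated addition: build up to 4A.
2A: tangent at (22, 7): λ = (3·22² + 13)/(2·7) ≡ 15/14. 14⁻¹ ≡ 27 (mod 29), so λ ≡ 15·27 ≡ 28.
  x = λ² - 22 - 22 = 784 - 44 ≡ 15; y = λ·(22 - 15) - 7 ≡ 15. → (15, 15)
3A: (15, 15) + (22, 7). λ = (7 - 15)/(22 - 15) ≡ 21/7 mod 29. 7⁻¹ ≡ 25 (mod 29), so λ ≡ 3.
  x = λ² - 15 - 22 = 9 - 37 ≡ 1; y = λ·(15 - 1) - 15 ≡ 27. → (1, 27)
4A: (1, 27) + (22, 7). λ = (7 - 27)/(22 - 1) ≡ 9/21 mod 29. 21⁻¹ ≡ 18 (mod 29) since 21·18 = 378 ≡ 1, so λ ≡ 17.
  x = λ² - 1 - 22 = 289 - 23 ≡ 5; y = λ·(1 - 5) - 27 ≡ 21. → (5, 21)
4A = (5, 21).
Next 3B:
Repeated addition: build up to 3B.
2B: tangent at (6, 9): λ = (3·6² + 13)/(2·9) ≡ 5/18. 18⁻¹ ≡ 21 (mod 29), so λ ≡ 5·21 ≡ 18.
  x = λ² - 6 - 6 = 324 - 12 ≡ 22; y = λ·(6 - 22) - 9 ≡ 22. → (22, 22)
3B: (22, 22) + (6, 9). λ = (9 - 22)/(6 - 22) ≡ 16/13 mod 29. 13⁻¹ ≡ 9 (mod 29) since 13·9 = 117 ≡ 1, so λ ≡ 28.
  x = λ² - 22 - 6 = 784 - 28 ≡ 2; y = λ·(22 - 2) - 22 ≡ 16. → (2, 16)
3B = (2, 16).
Finally 4A + 3B:
(5, 21) + (2, 16). λ = (16 - 21)/(2 - 5) ≡ 24/26 mod 29. 26⁻¹ ≡ 19 (mod 29), so λ ≡ 21.
  x = λ² - 5 - 2 = 441 - 7 ≡ 28; y = λ·(5 - 28) - 21 ≡ 18. → (28, 18)

(28, 18)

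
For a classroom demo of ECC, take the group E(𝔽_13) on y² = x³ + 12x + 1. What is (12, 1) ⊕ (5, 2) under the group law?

(12, 1) + (5, 2). λ = (2 - 1)/(5 - 12) ≡ 1/6 mod 13. 6⁻¹ ≡ 11 (mod 13), so λ ≡ 11.
  x = λ² - 12 - 5 = 121 - 17 ≡ 0; y = λ·(12 - 0) - 1 ≡ 1. → (0, 1)

(0, 1)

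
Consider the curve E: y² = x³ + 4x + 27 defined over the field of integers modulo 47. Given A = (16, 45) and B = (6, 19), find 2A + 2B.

(0, 11)

First 2A:
Repeated addition: build up to 2A.
2A: tangent at (16, 45): λ = (3·16² + 4)/(2·45) ≡ 20/43. 43⁻¹ ≡ 35 (mod 47), so λ ≡ 20·35 ≡ 42.
  x = λ² - 16 - 16 = 1764 - 32 ≡ 40; y = λ·(16 - 40) - 45 ≡ 28. → (40, 28)
2A = (40, 28).
Next 2B:
Repeated addition: build up to 2B.
2B: tangent at (6, 19): λ = (3·6² + 4)/(2·19) ≡ 18/38. 38⁻¹ ≡ 26 (mod 47), so λ ≡ 18·26 ≡ 45.
  x = λ² - 6 - 6 = 2025 - 12 ≡ 39; y = λ·(6 - 39) - 19 ≡ 0. → (39, 0)
2B = (39, 0).
Finally 2A + 2B:
(40, 28) + (39, 0). λ = (0 - 28)/(39 - 40) ≡ 19/46 mod 47. 46⁻¹ ≡ 46 (mod 47) since 46·46 = 2116 ≡ 1, so λ ≡ 28.
  x = λ² - 40 - 39 = 784 - 79 ≡ 0; y = λ·(40 - 0) - 28 ≡ 11. → (0, 11)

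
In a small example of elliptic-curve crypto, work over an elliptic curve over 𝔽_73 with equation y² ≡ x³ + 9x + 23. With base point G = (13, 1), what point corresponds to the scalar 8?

(40, 17)

Repeated addition: build up to 8G.
2G: tangent at (13, 1): λ = (3·13² + 9)/(2·1) ≡ 5/2. 2⁻¹ ≡ 37 (mod 73), so λ ≡ 5·37 ≡ 39.
  x = λ² - 13 - 13 = 1521 - 26 ≡ 35; y = λ·(13 - 35) - 1 ≡ 17. → (35, 17)
3G: (35, 17) + (13, 1). λ = (1 - 17)/(13 - 35) ≡ 57/51 mod 73. 51⁻¹ ≡ 63 (mod 73), so λ ≡ 14.
  x = λ² - 35 - 13 = 196 - 48 ≡ 2; y = λ·(35 - 2) - 17 ≡ 7. → (2, 7)
4G: (2, 7) + (13, 1). λ = (1 - 7)/(13 - 2) ≡ 67/11 mod 73. 11⁻¹ ≡ 20 (mod 73), so λ ≡ 26.
  x = λ² - 2 - 13 = 676 - 15 ≡ 4; y = λ·(2 - 4) - 7 ≡ 14. → (4, 14)
5G: (4, 14) + (13, 1). λ = (1 - 14)/(13 - 4) ≡ 60/9 mod 73. 9⁻¹ ≡ 65 (mod 73), so λ ≡ 31.
  x = λ² - 4 - 13 = 961 - 17 ≡ 68; y = λ·(4 - 68) - 14 ≡ 46. → (68, 46)
6G: (68, 46) + (13, 1). λ = (1 - 46)/(13 - 68) ≡ 28/18 mod 73. 18⁻¹ ≡ 69 (mod 73) since 18·69 = 1242 ≡ 1, so λ ≡ 34.
  x = λ² - 68 - 13 = 1156 - 81 ≡ 53; y = λ·(68 - 53) - 46 ≡ 26. → (53, 26)
7G: (53, 26) + (13, 1). λ = (1 - 26)/(13 - 53) ≡ 48/33 mod 73. 33⁻¹ ≡ 31 (mod 73), so λ ≡ 28.
  x = λ² - 53 - 13 = 784 - 66 ≡ 61; y = λ·(53 - 61) - 26 ≡ 42. → (61, 42)
8G: (61, 42) + (13, 1). λ = (1 - 42)/(13 - 61) ≡ 32/25 mod 73. 25⁻¹ ≡ 38 (mod 73), so λ ≡ 48.
  x = λ² - 61 - 13 = 2304 - 74 ≡ 40; y = λ·(61 - 40) - 42 ≡ 17. → (40, 17)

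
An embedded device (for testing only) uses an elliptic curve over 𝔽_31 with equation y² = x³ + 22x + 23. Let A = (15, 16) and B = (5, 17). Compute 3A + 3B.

(20, 0)

First 3A:
Repeated addition: build up to 3A.
2A: tangent at (15, 16): λ = (3·15² + 22)/(2·16) ≡ 15/1. 1⁻¹ ≡ 1 (mod 31), so λ ≡ 15·1 ≡ 15.
  x = λ² - 15 - 15 = 225 - 30 ≡ 9; y = λ·(15 - 9) - 16 ≡ 12. → (9, 12)
3A: (9, 12) + (15, 16). λ = (16 - 12)/(15 - 9) ≡ 4/6 mod 31. 6⁻¹ ≡ 26 (mod 31) since 6·26 = 156 ≡ 1, so λ ≡ 11.
  x = λ² - 9 - 15 = 121 - 24 ≡ 4; y = λ·(9 - 4) - 12 ≡ 12. → (4, 12)
3A = (4, 12).
Next 3B:
Repeated addition: build up to 3B.
2B: tangent at (5, 17): λ = (3·5² + 22)/(2·17) ≡ 4/3. 3⁻¹ ≡ 21 (mod 31) since 3·21 = 63 ≡ 1, so λ ≡ 4·21 ≡ 22.
  x = λ² - 5 - 5 = 484 - 10 ≡ 9; y = λ·(5 - 9) - 17 ≡ 19. → (9, 19)
3B: (9, 19) + (5, 17). λ = (17 - 19)/(5 - 9) ≡ 29/27 mod 31. 27⁻¹ ≡ 23 (mod 31), so λ ≡ 16.
  x = λ² - 9 - 5 = 256 - 14 ≡ 25; y = λ·(9 - 25) - 19 ≡ 4. → (25, 4)
3B = (25, 4).
Finally 3A + 3B:
(4, 12) + (25, 4). λ = (4 - 12)/(25 - 4) ≡ 23/21 mod 31. 21⁻¹ ≡ 3 (mod 31) since 21·3 = 63 ≡ 1, so λ ≡ 7.
  x = λ² - 4 - 25 = 49 - 29 ≡ 20; y = λ·(4 - 20) - 12 ≡ 0. → (20, 0)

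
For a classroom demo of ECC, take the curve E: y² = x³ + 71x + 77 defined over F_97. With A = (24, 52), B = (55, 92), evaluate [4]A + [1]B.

(65, 32)

First 4A:
Double-and-add on 4 = (100)₂. Start with A = (24, 52) for the leading 1-bit.
double: tangent at (24, 52): λ = (3·24² + 71)/(2·52) ≡ 53/7. 7⁻¹ ≡ 14 (mod 97) since 7·14 = 98 ≡ 1, so λ ≡ 53·14 ≡ 63.
  x = λ² - 24 - 24 = 3969 - 48 ≡ 41; y = λ·(24 - 41) - 52 ≡ 41. → (41, 41)
double: tangent at (41, 41): λ = (3·41² + 71)/(2·41) ≡ 70/82. 82⁻¹ ≡ 84 (mod 97) since 82·84 = 6888 ≡ 1, so λ ≡ 70·84 ≡ 60.
  x = λ² - 41 - 41 = 3600 - 82 ≡ 26; y = λ·(41 - 26) - 41 ≡ 83. → (26, 83)
4A = (26, 83).
Finally 4A + B:
(26, 83) + (55, 92). λ = (92 - 83)/(55 - 26) ≡ 9/29 mod 97. 29⁻¹ ≡ 87 (mod 97), so λ ≡ 7.
  x = λ² - 26 - 55 = 49 - 81 ≡ 65; y = λ·(26 - 65) - 83 ≡ 32. → (65, 32)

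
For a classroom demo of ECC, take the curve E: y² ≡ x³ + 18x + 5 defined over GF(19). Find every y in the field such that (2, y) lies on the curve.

7, 12

x³ + 18x + 5 = 49 ≡ 11 (mod 19).
Square roots of 11 mod 19: 7 and 12 (since 7² = 49 ≡ 11).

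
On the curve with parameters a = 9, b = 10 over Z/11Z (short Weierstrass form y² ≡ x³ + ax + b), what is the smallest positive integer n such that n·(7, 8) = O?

8

2P: tangent at (7, 8): λ = (3·7² + 9)/(2·8) ≡ 2/5. 5⁻¹ ≡ 9 (mod 11) since 5·9 = 45 ≡ 1, so λ ≡ 2·9 ≡ 7.
  x = λ² - 7 - 7 = 49 - 14 ≡ 2; y = λ·(7 - 2) - 8 ≡ 5. → (2, 5)
3P: (2, 5) + (7, 8). λ = (8 - 5)/(7 - 2) ≡ 3/5 mod 11. 5⁻¹ ≡ 9 (mod 11), so λ ≡ 5.
  x = λ² - 2 - 7 = 25 - 9 ≡ 5; y = λ·(2 - 5) - 5 ≡ 2. → (5, 2)
4P: (5, 2) + (7, 8). λ = (8 - 2)/(7 - 5) ≡ 6/2 mod 11. 2⁻¹ ≡ 6 (mod 11), so λ ≡ 3.
  x = λ² - 5 - 7 = 9 - 12 ≡ 8; y = λ·(5 - 8) - 2 ≡ 0. → (8, 0)
5P: (8, 0) + (7, 8). λ = (8 - 0)/(7 - 8) ≡ 8/10 mod 11. 10⁻¹ ≡ 10 (mod 11), so λ ≡ 3.
  x = λ² - 8 - 7 = 9 - 15 ≡ 5; y = λ·(8 - 5) - 0 ≡ 9. → (5, 9)
6P: (5, 9) + (7, 8). λ = (8 - 9)/(7 - 5) ≡ 10/2 mod 11. 2⁻¹ ≡ 6 (mod 11) since 2·6 = 12 ≡ 1, so λ ≡ 5.
  x = λ² - 5 - 7 = 25 - 12 ≡ 2; y = λ·(5 - 2) - 9 ≡ 6. → (2, 6)
7P: (2, 6) + (7, 8). λ = (8 - 6)/(7 - 2) ≡ 2/5 mod 11. 5⁻¹ ≡ 9 (mod 11) since 5·9 = 45 ≡ 1, so λ ≡ 7.
  x = λ² - 2 - 7 = 49 - 9 ≡ 7; y = λ·(2 - 7) - 6 ≡ 3. → (7, 3)
8P: (7, 3) + (7, 8): same x and y₁ ≡ -y₂, so the sum is O.
8P = O, so the order is 8.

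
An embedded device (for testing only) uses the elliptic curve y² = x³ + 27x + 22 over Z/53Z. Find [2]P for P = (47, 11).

(11, 22)

tangent at (47, 11): λ = (3·47² + 27)/(2·11) ≡ 29/22. 22⁻¹ ≡ 41 (mod 53) since 22·41 = 902 ≡ 1, so λ ≡ 29·41 ≡ 23.
  x = λ² - 47 - 47 = 529 - 94 ≡ 11; y = λ·(47 - 11) - 11 ≡ 22. → (11, 22)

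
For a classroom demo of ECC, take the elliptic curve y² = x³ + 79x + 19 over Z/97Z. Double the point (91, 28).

(59, 65)

tangent at (91, 28): λ = (3·91² + 79)/(2·28) ≡ 90/56. 56⁻¹ ≡ 26 (mod 97), so λ ≡ 90·26 ≡ 12.
  x = λ² - 91 - 91 = 144 - 182 ≡ 59; y = λ·(91 - 59) - 28 ≡ 65. → (59, 65)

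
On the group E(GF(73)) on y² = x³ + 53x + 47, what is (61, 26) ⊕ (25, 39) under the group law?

(61, 26) + (25, 39). λ = (39 - 26)/(25 - 61) ≡ 13/37 mod 73. 37⁻¹ ≡ 2 (mod 73), so λ ≡ 26.
  x = λ² - 61 - 25 = 676 - 86 ≡ 6; y = λ·(61 - 6) - 26 ≡ 17. → (6, 17)

(6, 17)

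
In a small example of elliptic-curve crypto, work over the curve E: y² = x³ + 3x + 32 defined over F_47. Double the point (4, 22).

(46, 34)

tangent at (4, 22): λ = (3·4² + 3)/(2·22) ≡ 4/44. 44⁻¹ ≡ 31 (mod 47), so λ ≡ 4·31 ≡ 30.
  x = λ² - 4 - 4 = 900 - 8 ≡ 46; y = λ·(4 - 46) - 22 ≡ 34. → (46, 34)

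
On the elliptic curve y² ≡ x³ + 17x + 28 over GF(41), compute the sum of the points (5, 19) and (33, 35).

(5, 22)

(5, 19) + (33, 35). λ = (35 - 19)/(33 - 5) ≡ 16/28 mod 41. 28⁻¹ ≡ 22 (mod 41) since 28·22 = 616 ≡ 1, so λ ≡ 24.
  x = λ² - 5 - 33 = 576 - 38 ≡ 5; y = λ·(5 - 5) - 19 ≡ 22. → (5, 22)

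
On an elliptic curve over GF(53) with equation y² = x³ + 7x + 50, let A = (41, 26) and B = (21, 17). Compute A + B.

(34, 1)

(41, 26) + (21, 17). λ = (17 - 26)/(21 - 41) ≡ 44/33 mod 53. 33⁻¹ ≡ 45 (mod 53), so λ ≡ 19.
  x = λ² - 41 - 21 = 361 - 62 ≡ 34; y = λ·(41 - 34) - 26 ≡ 1. → (34, 1)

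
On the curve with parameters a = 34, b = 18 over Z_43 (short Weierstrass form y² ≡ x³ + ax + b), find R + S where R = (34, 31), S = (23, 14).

(9, 35)

(34, 31) + (23, 14). λ = (14 - 31)/(23 - 34) ≡ 26/32 mod 43. 32⁻¹ ≡ 39 (mod 43) since 32·39 = 1248 ≡ 1, so λ ≡ 25.
  x = λ² - 34 - 23 = 625 - 57 ≡ 9; y = λ·(34 - 9) - 31 ≡ 35. → (9, 35)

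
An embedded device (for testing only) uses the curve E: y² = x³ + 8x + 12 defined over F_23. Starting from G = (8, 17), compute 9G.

Repeated addition: build up to 9G.
2G: tangent at (8, 17): λ = (3·8² + 8)/(2·17) ≡ 16/11. 11⁻¹ ≡ 21 (mod 23) since 11·21 = 231 ≡ 1, so λ ≡ 16·21 ≡ 14.
  x = λ² - 8 - 8 = 196 - 16 ≡ 19; y = λ·(8 - 19) - 17 ≡ 13. → (19, 13)
3G: (19, 13) + (8, 17). λ = (17 - 13)/(8 - 19) ≡ 4/12 mod 23. 12⁻¹ ≡ 2 (mod 23), so λ ≡ 8.
  x = λ² - 19 - 8 = 64 - 27 ≡ 14; y = λ·(19 - 14) - 13 ≡ 4. → (14, 4)
4G: (14, 4) + (8, 17). λ = (17 - 4)/(8 - 14) ≡ 13/17 mod 23. 17⁻¹ ≡ 19 (mod 23) since 17·19 = 323 ≡ 1, so λ ≡ 17.
  x = λ² - 14 - 8 = 289 - 22 ≡ 14; y = λ·(14 - 14) - 4 ≡ 19. → (14, 19)
5G: (14, 19) + (8, 17). λ = (17 - 19)/(8 - 14) ≡ 21/17 mod 23. 17⁻¹ ≡ 19 (mod 23) since 17·19 = 323 ≡ 1, so λ ≡ 8.
  x = λ² - 14 - 8 = 64 - 22 ≡ 19; y = λ·(14 - 19) - 19 ≡ 10. → (19, 10)
6G: (19, 10) + (8, 17). λ = (17 - 10)/(8 - 19) ≡ 7/12 mod 23. 12⁻¹ ≡ 2 (mod 23), so λ ≡ 14.
  x = λ² - 19 - 8 = 196 - 27 ≡ 8; y = λ·(19 - 8) - 10 ≡ 6. → (8, 6)
7G: (8, 6) + (8, 17): same x and y₁ ≡ -y₂, so the sum is O.
8G: O + (8, 17) = (8, 17) (identity).
9G: tangent at (8, 17): λ = (3·8² + 8)/(2·17) ≡ 16/11. 11⁻¹ ≡ 21 (mod 23), so λ ≡ 16·21 ≡ 14.
  x = λ² - 8 - 8 = 196 - 16 ≡ 19; y = λ·(8 - 19) - 17 ≡ 13. → (19, 13)

(19, 13)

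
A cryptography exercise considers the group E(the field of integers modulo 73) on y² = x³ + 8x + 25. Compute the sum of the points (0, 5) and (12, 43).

(69, 32)

(0, 5) + (12, 43). λ = (43 - 5)/(12 - 0) ≡ 38/12 mod 73. 12⁻¹ ≡ 67 (mod 73), so λ ≡ 64.
  x = λ² - 0 - 12 = 4096 - 12 ≡ 69; y = λ·(0 - 69) - 5 ≡ 32. → (69, 32)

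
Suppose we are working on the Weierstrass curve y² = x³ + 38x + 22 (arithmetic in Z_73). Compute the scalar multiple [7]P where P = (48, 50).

Double-and-add on 7 = (111)₂. Start with P = (48, 50) for the leading 1-bit.
double: tangent at (48, 50): λ = (3·48² + 38)/(2·50) ≡ 15/27. 27⁻¹ ≡ 46 (mod 73), so λ ≡ 15·46 ≡ 33.
  x = λ² - 48 - 48 = 1089 - 96 ≡ 44; y = λ·(48 - 44) - 50 ≡ 9. → (44, 9)
add P: (44, 9) + (48, 50). λ = (50 - 9)/(48 - 44) ≡ 41/4 mod 73. 4⁻¹ ≡ 55 (mod 73), so λ ≡ 65.
  x = λ² - 44 - 48 = 4225 - 92 ≡ 45; y = λ·(44 - 45) - 9 ≡ 72. → (45, 72)
double: tangent at (45, 72): λ = (3·45² + 38)/(2·72) ≡ 54/71. 71⁻¹ ≡ 36 (mod 73), so λ ≡ 54·36 ≡ 46.
  x = λ² - 45 - 45 = 2116 - 90 ≡ 55; y = λ·(45 - 55) - 72 ≡ 52. → (55, 52)
add P: (55, 52) + (48, 50). λ = (50 - 52)/(48 - 55) ≡ 71/66 mod 73. 66⁻¹ ≡ 52 (mod 73) since 66·52 = 3432 ≡ 1, so λ ≡ 42.
  x = λ² - 55 - 48 = 1764 - 103 ≡ 55; y = λ·(55 - 55) - 52 ≡ 21. → (55, 21)

(55, 21)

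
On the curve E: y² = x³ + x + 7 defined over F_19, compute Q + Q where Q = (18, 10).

(18, 9)

tangent at (18, 10): λ = (3·18² + 1)/(2·10) ≡ 4/1. 1⁻¹ ≡ 1 (mod 19), so λ ≡ 4·1 ≡ 4.
  x = λ² - 18 - 18 = 16 - 36 ≡ 18; y = λ·(18 - 18) - 10 ≡ 9. → (18, 9)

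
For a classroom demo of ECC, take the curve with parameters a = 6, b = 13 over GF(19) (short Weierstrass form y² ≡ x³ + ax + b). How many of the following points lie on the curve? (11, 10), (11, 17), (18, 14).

(11, 10): 10² ≡ 5, rhs ≡ 4 → off.
(11, 17): 17² ≡ 4, rhs ≡ 4 → on.
(18, 14): 14² ≡ 6, rhs ≡ 6 → on.

2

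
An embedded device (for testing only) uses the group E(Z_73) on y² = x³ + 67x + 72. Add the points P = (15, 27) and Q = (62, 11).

(15, 27) + (62, 11). λ = (11 - 27)/(62 - 15) ≡ 57/47 mod 73. 47⁻¹ ≡ 14 (mod 73) since 47·14 = 658 ≡ 1, so λ ≡ 68.
  x = λ² - 15 - 62 = 4624 - 77 ≡ 21; y = λ·(15 - 21) - 27 ≡ 3. → (21, 3)

(21, 3)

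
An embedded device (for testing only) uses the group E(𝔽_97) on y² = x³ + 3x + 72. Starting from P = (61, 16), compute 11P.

(10, 36)

Repeated addition: build up to 11P.
2P: tangent at (61, 16): λ = (3·61² + 3)/(2·16) ≡ 11/32. 32⁻¹ ≡ 94 (mod 97), so λ ≡ 11·94 ≡ 64.
  x = λ² - 61 - 61 = 4096 - 122 ≡ 94; y = λ·(61 - 94) - 16 ≡ 6. → (94, 6)
3P: (94, 6) + (61, 16). λ = (16 - 6)/(61 - 94) ≡ 10/64 mod 97. 64⁻¹ ≡ 47 (mod 97), so λ ≡ 82.
  x = λ² - 94 - 61 = 6724 - 155 ≡ 70; y = λ·(94 - 70) - 6 ≡ 22. → (70, 22)
4P: (70, 22) + (61, 16). λ = (16 - 22)/(61 - 70) ≡ 91/88 mod 97. 88⁻¹ ≡ 43 (mod 97), so λ ≡ 33.
  x = λ² - 70 - 61 = 1089 - 131 ≡ 85; y = λ·(70 - 85) - 22 ≡ 65. → (85, 65)
5P: (85, 65) + (61, 16). λ = (16 - 65)/(61 - 85) ≡ 48/73 mod 97. 73⁻¹ ≡ 4 (mod 97) since 73·4 = 292 ≡ 1, so λ ≡ 95.
  x = λ² - 85 - 61 = 9025 - 146 ≡ 52; y = λ·(85 - 52) - 65 ≡ 63. → (52, 63)
6P: (52, 63) + (61, 16). λ = (16 - 63)/(61 - 52) ≡ 50/9 mod 97. 9⁻¹ ≡ 54 (mod 97), so λ ≡ 81.
  x = λ² - 52 - 61 = 6561 - 113 ≡ 46; y = λ·(52 - 46) - 63 ≡ 35. → (46, 35)
7P: (46, 35) + (61, 16). λ = (16 - 35)/(61 - 46) ≡ 78/15 mod 97. 15⁻¹ ≡ 13 (mod 97), so λ ≡ 44.
  x = λ² - 46 - 61 = 1936 - 107 ≡ 83; y = λ·(46 - 83) - 35 ≡ 83. → (83, 83)
8P: (83, 83) + (61, 16). λ = (16 - 83)/(61 - 83) ≡ 30/75 mod 97. 75⁻¹ ≡ 22 (mod 97) since 75·22 = 1650 ≡ 1, so λ ≡ 78.
  x = λ² - 83 - 61 = 6084 - 144 ≡ 23; y = λ·(83 - 23) - 83 ≡ 38. → (23, 38)
9P: (23, 38) + (61, 16). λ = (16 - 38)/(61 - 23) ≡ 75/38 mod 97. 38⁻¹ ≡ 23 (mod 97) since 38·23 = 874 ≡ 1, so λ ≡ 76.
  x = λ² - 23 - 61 = 5776 - 84 ≡ 66; y = λ·(23 - 66) - 38 ≡ 89. → (66, 89)
10P: (66, 89) + (61, 16). λ = (16 - 89)/(61 - 66) ≡ 24/92 mod 97. 92⁻¹ ≡ 58 (mod 97), so λ ≡ 34.
  x = λ² - 66 - 61 = 1156 - 127 ≡ 59; y = λ·(66 - 59) - 89 ≡ 52. → (59, 52)
11P: (59, 52) + (61, 16). λ = (16 - 52)/(61 - 59) ≡ 61/2 mod 97. 2⁻¹ ≡ 49 (mod 97), so λ ≡ 79.
  x = λ² - 59 - 61 = 6241 - 120 ≡ 10; y = λ·(59 - 10) - 52 ≡ 36. → (10, 36)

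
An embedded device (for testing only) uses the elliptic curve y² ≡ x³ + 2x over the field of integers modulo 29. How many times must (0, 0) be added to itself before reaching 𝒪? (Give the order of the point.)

2P: (0, 0) + (0, 0): same x and y₁ ≡ -y₂, so the sum is 𝒪.
2P = 𝒪, so the order is 2.

2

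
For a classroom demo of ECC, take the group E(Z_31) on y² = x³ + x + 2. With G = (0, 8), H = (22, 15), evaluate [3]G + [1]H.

(5, 15)

First 3G:
Repeated addition: build up to 3G.
2G: tangent at (0, 8): λ = (3·0² + 1)/(2·8) ≡ 1/16. 16⁻¹ ≡ 2 (mod 31), so λ ≡ 1·2 ≡ 2.
  x = λ² - 0 - 0 = 4 - 0 ≡ 4; y = λ·(0 - 4) - 8 ≡ 15. → (4, 15)
3G: (4, 15) + (0, 8). λ = (8 - 15)/(0 - 4) ≡ 24/27 mod 31. 27⁻¹ ≡ 23 (mod 31), so λ ≡ 25.
  x = λ² - 4 - 0 = 625 - 4 ≡ 1; y = λ·(4 - 1) - 15 ≡ 29. → (1, 29)
3G = (1, 29).
Finally 3G + H:
(1, 29) + (22, 15). λ = (15 - 29)/(22 - 1) ≡ 17/21 mod 31. 21⁻¹ ≡ 3 (mod 31), so λ ≡ 20.
  x = λ² - 1 - 22 = 400 - 23 ≡ 5; y = λ·(1 - 5) - 29 ≡ 15. → (5, 15)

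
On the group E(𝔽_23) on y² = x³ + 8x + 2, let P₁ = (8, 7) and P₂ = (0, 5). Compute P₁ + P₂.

(5, 11)

(8, 7) + (0, 5). λ = (5 - 7)/(0 - 8) ≡ 21/15 mod 23. 15⁻¹ ≡ 20 (mod 23) since 15·20 = 300 ≡ 1, so λ ≡ 6.
  x = λ² - 8 - 0 = 36 - 8 ≡ 5; y = λ·(8 - 5) - 7 ≡ 11. → (5, 11)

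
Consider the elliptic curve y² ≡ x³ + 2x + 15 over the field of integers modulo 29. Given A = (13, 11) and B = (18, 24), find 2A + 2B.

First 2A:
Repeated addition: build up to 2A.
2A: tangent at (13, 11): λ = (3·13² + 2)/(2·11) ≡ 16/22. 22⁻¹ ≡ 4 (mod 29), so λ ≡ 16·4 ≡ 6.
  x = λ² - 13 - 13 = 36 - 26 ≡ 10; y = λ·(13 - 10) - 11 ≡ 7. → (10, 7)
2A = (10, 7).
Next 2B:
Repeated addition: build up to 2B.
2B: tangent at (18, 24): λ = (3·18² + 2)/(2·24) ≡ 17/19. 19⁻¹ ≡ 26 (mod 29), so λ ≡ 17·26 ≡ 7.
  x = λ² - 18 - 18 = 49 - 36 ≡ 13; y = λ·(18 - 13) - 24 ≡ 11. → (13, 11)
2B = (13, 11).
Finally 2A + 2B:
(10, 7) + (13, 11). λ = (11 - 7)/(13 - 10) ≡ 4/3 mod 29. 3⁻¹ ≡ 10 (mod 29) since 3·10 = 30 ≡ 1, so λ ≡ 11.
  x = λ² - 10 - 13 = 121 - 23 ≡ 11; y = λ·(10 - 11) - 7 ≡ 11. → (11, 11)

(11, 11)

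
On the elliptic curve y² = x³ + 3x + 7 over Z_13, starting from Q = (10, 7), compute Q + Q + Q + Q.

Repeated addition: build up to 4Q.
2Q: tangent at (10, 7): λ = (3·10² + 3)/(2·7) ≡ 4/1. 1⁻¹ ≡ 1 (mod 13) since 1·1 = 1 ≡ 1, so λ ≡ 4·1 ≡ 4.
  x = λ² - 10 - 10 = 16 - 20 ≡ 9; y = λ·(10 - 9) - 7 ≡ 10. → (9, 10)
3Q: (9, 10) + (10, 7). λ = (7 - 10)/(10 - 9) ≡ 10/1 mod 13. 1⁻¹ ≡ 1 (mod 13), so λ ≡ 10.
  x = λ² - 9 - 10 = 100 - 19 ≡ 3; y = λ·(9 - 3) - 10 ≡ 11. → (3, 11)
4Q: (3, 11) + (10, 7). λ = (7 - 11)/(10 - 3) ≡ 9/7 mod 13. 7⁻¹ ≡ 2 (mod 13), so λ ≡ 5.
  x = λ² - 3 - 10 = 25 - 13 ≡ 12; y = λ·(3 - 12) - 11 ≡ 9. → (12, 9)

(12, 9)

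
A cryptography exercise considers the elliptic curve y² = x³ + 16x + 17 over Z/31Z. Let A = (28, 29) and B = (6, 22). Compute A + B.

(28, 29) + (6, 22). λ = (22 - 29)/(6 - 28) ≡ 24/9 mod 31. 9⁻¹ ≡ 7 (mod 31), so λ ≡ 13.
  x = λ² - 28 - 6 = 169 - 34 ≡ 11; y = λ·(28 - 11) - 29 ≡ 6. → (11, 6)

(11, 6)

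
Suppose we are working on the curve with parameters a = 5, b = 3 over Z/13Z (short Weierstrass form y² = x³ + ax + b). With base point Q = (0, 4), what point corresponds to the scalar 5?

Double-and-add on 5 = (101)₂. Start with Q = (0, 4) for the leading 1-bit.
double: tangent at (0, 4): λ = (3·0² + 5)/(2·4) ≡ 5/8. 8⁻¹ ≡ 5 (mod 13) since 8·5 = 40 ≡ 1, so λ ≡ 5·5 ≡ 12.
  x = λ² - 0 - 0 = 144 - 0 ≡ 1; y = λ·(0 - 1) - 4 ≡ 10. → (1, 10)
double: tangent at (1, 10): λ = (3·1² + 5)/(2·10) ≡ 8/7. 7⁻¹ ≡ 2 (mod 13), so λ ≡ 8·2 ≡ 3.
  x = λ² - 1 - 1 = 9 - 2 ≡ 7; y = λ·(1 - 7) - 10 ≡ 11. → (7, 11)
add Q: (7, 11) + (0, 4). λ = (4 - 11)/(0 - 7) ≡ 6/6 mod 13. 6⁻¹ ≡ 11 (mod 13) since 6·11 = 66 ≡ 1, so λ ≡ 1.
  x = λ² - 7 - 0 = 1 - 7 ≡ 7; y = λ·(7 - 7) - 11 ≡ 2. → (7, 2)

(7, 2)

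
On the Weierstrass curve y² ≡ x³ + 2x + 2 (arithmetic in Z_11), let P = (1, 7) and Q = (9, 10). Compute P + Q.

(2, 5)

(1, 7) + (9, 10). λ = (10 - 7)/(9 - 1) ≡ 3/8 mod 11. 8⁻¹ ≡ 7 (mod 11), so λ ≡ 10.
  x = λ² - 1 - 9 = 100 - 10 ≡ 2; y = λ·(1 - 2) - 7 ≡ 5. → (2, 5)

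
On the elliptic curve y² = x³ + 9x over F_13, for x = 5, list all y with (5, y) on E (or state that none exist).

x³ + 9x + 0 = 170 ≡ 1 (mod 13).
Square roots of 1 mod 13: 1 and 12 (since 1² = 1 ≡ 1).

1, 12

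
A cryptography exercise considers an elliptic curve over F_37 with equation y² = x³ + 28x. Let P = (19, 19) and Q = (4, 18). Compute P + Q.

(2, 29)

(19, 19) + (4, 18). λ = (18 - 19)/(4 - 19) ≡ 36/22 mod 37. 22⁻¹ ≡ 32 (mod 37), so λ ≡ 5.
  x = λ² - 19 - 4 = 25 - 23 ≡ 2; y = λ·(19 - 2) - 19 ≡ 29. → (2, 29)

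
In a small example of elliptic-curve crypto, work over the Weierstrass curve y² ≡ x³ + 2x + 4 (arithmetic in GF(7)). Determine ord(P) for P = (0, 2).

10

2P: tangent at (0, 2): λ = (3·0² + 2)/(2·2) ≡ 2/4. 4⁻¹ ≡ 2 (mod 7) since 4·2 = 8 ≡ 1, so λ ≡ 2·2 ≡ 4.
  x = λ² - 0 - 0 = 16 - 0 ≡ 2; y = λ·(0 - 2) - 2 ≡ 4. → (2, 4)
3P: (2, 4) + (0, 2). λ = (2 - 4)/(0 - 2) ≡ 5/5 mod 7. 5⁻¹ ≡ 3 (mod 7), so λ ≡ 1.
  x = λ² - 2 - 0 = 1 - 2 ≡ 6; y = λ·(2 - 6) - 4 ≡ 6. → (6, 6)
4P: (6, 6) + (0, 2). λ = (2 - 6)/(0 - 6) ≡ 3/1 mod 7. 1⁻¹ ≡ 1 (mod 7), so λ ≡ 3.
  x = λ² - 6 - 0 = 9 - 6 ≡ 3; y = λ·(6 - 3) - 6 ≡ 3. → (3, 3)
5P: (3, 3) + (0, 2). λ = (2 - 3)/(0 - 3) ≡ 6/4 mod 7. 4⁻¹ ≡ 2 (mod 7), so λ ≡ 5.
  x = λ² - 3 - 0 = 25 - 3 ≡ 1; y = λ·(3 - 1) - 3 ≡ 0. → (1, 0)
6P: (1, 0) + (0, 2). λ = (2 - 0)/(0 - 1) ≡ 2/6 mod 7. 6⁻¹ ≡ 6 (mod 7), so λ ≡ 5.
  x = λ² - 1 - 0 = 25 - 1 ≡ 3; y = λ·(1 - 3) - 0 ≡ 4. → (3, 4)
7P: (3, 4) + (0, 2). λ = (2 - 4)/(0 - 3) ≡ 5/4 mod 7. 4⁻¹ ≡ 2 (mod 7), so λ ≡ 3.
  x = λ² - 3 - 0 = 9 - 3 ≡ 6; y = λ·(3 - 6) - 4 ≡ 1. → (6, 1)
8P: (6, 1) + (0, 2). λ = (2 - 1)/(0 - 6) ≡ 1/1 mod 7. 1⁻¹ ≡ 1 (mod 7), so λ ≡ 1.
  x = λ² - 6 - 0 = 1 - 6 ≡ 2; y = λ·(6 - 2) - 1 ≡ 3. → (2, 3)
9P: (2, 3) + (0, 2). λ = (2 - 3)/(0 - 2) ≡ 6/5 mod 7. 5⁻¹ ≡ 3 (mod 7), so λ ≡ 4.
  x = λ² - 2 - 0 = 16 - 2 ≡ 0; y = λ·(2 - 0) - 3 ≡ 5. → (0, 5)
10P: (0, 5) + (0, 2): same x and y₁ ≡ -y₂, so the sum is O.
10P = O, so the order is 10.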